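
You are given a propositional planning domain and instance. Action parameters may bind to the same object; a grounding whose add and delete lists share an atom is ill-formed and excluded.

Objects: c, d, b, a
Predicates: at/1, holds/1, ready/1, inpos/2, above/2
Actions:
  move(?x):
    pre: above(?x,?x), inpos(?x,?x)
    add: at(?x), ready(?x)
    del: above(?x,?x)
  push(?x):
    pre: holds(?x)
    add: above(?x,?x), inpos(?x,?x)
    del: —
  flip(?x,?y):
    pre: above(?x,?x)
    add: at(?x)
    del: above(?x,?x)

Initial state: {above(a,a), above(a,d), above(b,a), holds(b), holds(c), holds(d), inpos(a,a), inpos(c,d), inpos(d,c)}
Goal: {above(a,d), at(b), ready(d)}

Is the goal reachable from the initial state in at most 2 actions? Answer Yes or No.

1. push(d)  →  {above(a,a), above(a,d), above(b,a), above(d,d), holds(b), holds(c), holds(d), inpos(a,a), inpos(c,d), inpos(d,c), inpos(d,d)}
2. move(d)  →  {above(a,a), above(a,d), above(b,a), at(d), holds(b), holds(c), holds(d), inpos(a,a), inpos(c,d), inpos(d,c), inpos(d,d), ready(d)}
3. push(b)  →  {above(a,a), above(a,d), above(b,a), above(b,b), at(d), holds(b), holds(c), holds(d), inpos(a,a), inpos(b,b), inpos(c,d), inpos(d,c), inpos(d,d), ready(d)}
4. move(b)  →  {above(a,a), above(a,d), above(b,a), at(b), at(d), holds(b), holds(c), holds(d), inpos(a,a), inpos(b,b), inpos(c,d), inpos(d,c), inpos(d,d), ready(b), ready(d)}
optimal plan length = 4; 4 > 2

No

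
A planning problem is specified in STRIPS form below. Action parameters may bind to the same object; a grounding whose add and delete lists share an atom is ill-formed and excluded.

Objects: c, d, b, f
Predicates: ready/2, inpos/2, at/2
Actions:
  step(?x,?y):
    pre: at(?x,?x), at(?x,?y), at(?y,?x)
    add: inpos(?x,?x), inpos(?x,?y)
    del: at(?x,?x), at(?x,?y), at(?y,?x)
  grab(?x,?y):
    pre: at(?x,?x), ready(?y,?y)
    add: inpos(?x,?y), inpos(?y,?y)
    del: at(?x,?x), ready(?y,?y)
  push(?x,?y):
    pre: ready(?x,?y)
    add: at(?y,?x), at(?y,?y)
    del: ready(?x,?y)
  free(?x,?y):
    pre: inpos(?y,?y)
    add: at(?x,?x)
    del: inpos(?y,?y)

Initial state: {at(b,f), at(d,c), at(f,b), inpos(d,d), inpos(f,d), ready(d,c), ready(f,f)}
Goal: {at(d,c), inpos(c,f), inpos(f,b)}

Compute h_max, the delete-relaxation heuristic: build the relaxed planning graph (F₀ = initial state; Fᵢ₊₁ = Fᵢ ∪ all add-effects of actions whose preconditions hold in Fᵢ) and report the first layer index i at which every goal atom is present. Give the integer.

F0 = init (7 atoms)
F1 = F0 ∪ {at(b,b), at(c,c), at(c,d), at(d,d), at(f,f)}  (12 atoms)
F2 = F1 ∪ {inpos(b,b), inpos(b,f), inpos(c,c), inpos(c,d), inpos(c,f), inpos(d,c), inpos(d,f), inpos(f,b), inpos(f,f)}  (21 atoms)
goal ⊆ F2  ⇒  h_max = 2

2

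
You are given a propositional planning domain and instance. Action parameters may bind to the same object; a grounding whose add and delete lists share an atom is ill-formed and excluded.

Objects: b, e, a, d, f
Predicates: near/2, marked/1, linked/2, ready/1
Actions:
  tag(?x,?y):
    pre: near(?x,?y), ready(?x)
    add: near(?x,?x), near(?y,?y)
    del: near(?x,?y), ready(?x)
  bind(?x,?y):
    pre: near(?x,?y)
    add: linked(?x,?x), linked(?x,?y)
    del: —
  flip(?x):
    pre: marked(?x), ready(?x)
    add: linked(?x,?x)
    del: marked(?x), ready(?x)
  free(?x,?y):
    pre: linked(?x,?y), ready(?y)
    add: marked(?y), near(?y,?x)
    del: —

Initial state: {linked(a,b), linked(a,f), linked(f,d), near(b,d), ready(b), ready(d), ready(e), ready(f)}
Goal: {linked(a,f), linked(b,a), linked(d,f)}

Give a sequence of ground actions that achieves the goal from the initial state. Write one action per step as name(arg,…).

1. free(a,b)  →  {linked(a,b), linked(a,f), linked(f,d), marked(b), near(b,a), near(b,d), ready(b), ready(d), ready(e), ready(f)}
2. bind(b,a)  →  {linked(a,b), linked(a,f), linked(b,a), linked(b,b), linked(f,d), marked(b), near(b,a), near(b,d), ready(b), ready(d), ready(e), ready(f)}
3. free(f,d)  →  {linked(a,b), linked(a,f), linked(b,a), linked(b,b), linked(f,d), marked(b), marked(d), near(b,a), near(b,d), near(d,f), ready(b), ready(d), ready(e), ready(f)}
4. bind(d,f)  →  {linked(a,b), linked(a,f), linked(b,a), linked(b,b), linked(d,d), linked(d,f), linked(f,d), marked(b), marked(d), near(b,a), near(b,d), near(d,f), ready(b), ready(d), ready(e), ready(f)}

free(a,b); bind(b,a); free(f,d); bind(d,f)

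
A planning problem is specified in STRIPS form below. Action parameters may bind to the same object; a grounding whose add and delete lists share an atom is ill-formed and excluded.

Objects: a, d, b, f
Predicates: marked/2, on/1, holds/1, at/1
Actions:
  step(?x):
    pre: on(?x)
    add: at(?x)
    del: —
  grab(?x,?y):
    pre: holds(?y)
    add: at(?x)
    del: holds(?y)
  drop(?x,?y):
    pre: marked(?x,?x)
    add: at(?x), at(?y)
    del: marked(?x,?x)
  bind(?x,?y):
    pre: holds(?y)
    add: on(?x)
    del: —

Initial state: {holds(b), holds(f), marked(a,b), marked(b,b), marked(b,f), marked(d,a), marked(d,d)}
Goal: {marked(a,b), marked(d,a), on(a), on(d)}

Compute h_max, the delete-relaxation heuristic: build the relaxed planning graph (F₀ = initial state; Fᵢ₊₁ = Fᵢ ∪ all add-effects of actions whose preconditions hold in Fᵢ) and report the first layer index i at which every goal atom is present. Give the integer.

F0 = init (7 atoms)
F1 = F0 ∪ {at(a), at(b), at(d), at(f), on(a), on(b), on(d), on(f)}  (15 atoms)
goal ⊆ F1  ⇒  h_max = 1

1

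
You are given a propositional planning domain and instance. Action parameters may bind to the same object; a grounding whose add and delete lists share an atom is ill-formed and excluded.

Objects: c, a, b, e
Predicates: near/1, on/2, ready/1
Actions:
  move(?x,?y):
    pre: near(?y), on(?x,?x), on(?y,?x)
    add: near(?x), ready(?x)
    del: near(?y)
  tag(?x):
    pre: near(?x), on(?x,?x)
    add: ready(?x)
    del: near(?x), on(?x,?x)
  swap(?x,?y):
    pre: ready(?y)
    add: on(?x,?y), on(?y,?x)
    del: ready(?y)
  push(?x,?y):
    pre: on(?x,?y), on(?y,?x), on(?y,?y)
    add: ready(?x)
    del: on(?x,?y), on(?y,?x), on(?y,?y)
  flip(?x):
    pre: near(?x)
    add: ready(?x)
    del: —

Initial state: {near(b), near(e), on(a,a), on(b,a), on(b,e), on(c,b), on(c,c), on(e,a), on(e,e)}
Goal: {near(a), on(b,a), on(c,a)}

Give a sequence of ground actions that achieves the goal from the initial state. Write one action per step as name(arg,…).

1. move(a,b)  →  {near(a), near(e), on(a,a), on(b,a), on(b,e), on(c,b), on(c,c), on(e,a), on(e,e), ready(a)}
2. swap(c,a)  →  {near(a), near(e), on(a,a), on(a,c), on(b,a), on(b,e), on(c,a), on(c,b), on(c,c), on(e,a), on(e,e)}

move(a,b); swap(c,a)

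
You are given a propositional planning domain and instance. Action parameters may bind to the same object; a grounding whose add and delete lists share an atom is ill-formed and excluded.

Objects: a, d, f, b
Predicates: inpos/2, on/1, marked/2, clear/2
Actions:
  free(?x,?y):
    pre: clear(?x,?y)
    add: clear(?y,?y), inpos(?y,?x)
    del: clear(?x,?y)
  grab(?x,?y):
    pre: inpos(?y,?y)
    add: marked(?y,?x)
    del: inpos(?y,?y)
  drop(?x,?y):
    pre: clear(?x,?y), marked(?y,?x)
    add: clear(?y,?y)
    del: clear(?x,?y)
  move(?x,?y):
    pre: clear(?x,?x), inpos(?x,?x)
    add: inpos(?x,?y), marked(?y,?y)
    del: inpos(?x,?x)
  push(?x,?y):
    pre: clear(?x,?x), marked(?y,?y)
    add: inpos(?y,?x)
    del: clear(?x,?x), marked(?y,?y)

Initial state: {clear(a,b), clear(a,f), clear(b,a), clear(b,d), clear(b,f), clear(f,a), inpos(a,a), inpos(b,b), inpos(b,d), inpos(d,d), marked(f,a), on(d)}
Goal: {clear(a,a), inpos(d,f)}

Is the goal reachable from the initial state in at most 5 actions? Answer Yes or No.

1. free(f,a)  →  {clear(a,a), clear(a,b), clear(a,f), clear(b,a), clear(b,d), clear(b,f), inpos(a,a), inpos(a,f), inpos(b,b), inpos(b,d), inpos(d,d), marked(f,a), on(d)}
2. free(b,d)  →  {clear(a,a), clear(a,b), clear(a,f), clear(b,a), clear(b,f), clear(d,d), inpos(a,a), inpos(a,f), inpos(b,b), inpos(b,d), inpos(d,b), inpos(d,d), marked(f,a), on(d)}
3. move(d,f)  →  {clear(a,a), clear(a,b), clear(a,f), clear(b,a), clear(b,f), clear(d,d), inpos(a,a), inpos(a,f), inpos(b,b), inpos(b,d), inpos(d,b), inpos(d,f), marked(f,a), marked(f,f), on(d)}
optimal plan length = 3; 3 ≤ 5

Yes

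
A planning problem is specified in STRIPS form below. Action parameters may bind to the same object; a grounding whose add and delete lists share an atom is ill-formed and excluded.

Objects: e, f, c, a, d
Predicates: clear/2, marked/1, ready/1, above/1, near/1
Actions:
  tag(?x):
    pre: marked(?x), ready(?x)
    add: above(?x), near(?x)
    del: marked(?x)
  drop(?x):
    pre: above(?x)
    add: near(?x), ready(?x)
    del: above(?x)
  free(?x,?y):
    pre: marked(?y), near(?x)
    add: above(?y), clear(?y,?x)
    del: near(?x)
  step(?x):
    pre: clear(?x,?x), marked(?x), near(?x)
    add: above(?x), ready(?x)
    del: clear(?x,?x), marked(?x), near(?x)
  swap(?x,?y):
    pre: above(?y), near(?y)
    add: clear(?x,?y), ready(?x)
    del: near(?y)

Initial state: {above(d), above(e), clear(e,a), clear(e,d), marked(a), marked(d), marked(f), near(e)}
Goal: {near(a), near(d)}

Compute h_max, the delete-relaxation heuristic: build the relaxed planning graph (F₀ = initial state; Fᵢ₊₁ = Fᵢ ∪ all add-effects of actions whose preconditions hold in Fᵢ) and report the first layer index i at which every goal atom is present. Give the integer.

F0 = init (8 atoms)
F1 = F0 ∪ {above(a), above(f), clear(a,e), clear(c,e), clear(d,e), clear(e,e), clear(f,e), near(d), ready(a), ready(c), ready(d), ready(e), ready(f)}  (21 atoms)
F2 = F1 ∪ {clear(a,d), clear(c,d), clear(d,d), clear(f,d), near(a), near(f)}  (27 atoms)
goal ⊆ F2  ⇒  h_max = 2

2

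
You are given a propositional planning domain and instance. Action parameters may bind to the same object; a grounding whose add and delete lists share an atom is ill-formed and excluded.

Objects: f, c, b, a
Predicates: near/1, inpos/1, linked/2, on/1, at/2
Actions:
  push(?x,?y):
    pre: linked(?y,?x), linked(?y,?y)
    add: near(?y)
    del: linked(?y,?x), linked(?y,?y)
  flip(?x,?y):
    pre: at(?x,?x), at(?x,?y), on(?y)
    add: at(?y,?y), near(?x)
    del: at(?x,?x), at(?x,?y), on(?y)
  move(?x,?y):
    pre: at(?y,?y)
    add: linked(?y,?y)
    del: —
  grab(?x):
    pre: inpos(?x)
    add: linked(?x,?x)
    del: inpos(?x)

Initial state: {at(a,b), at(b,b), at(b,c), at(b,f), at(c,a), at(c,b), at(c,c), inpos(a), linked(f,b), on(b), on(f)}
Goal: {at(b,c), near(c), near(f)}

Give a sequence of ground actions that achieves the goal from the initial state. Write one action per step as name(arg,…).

1. flip(c,b)  →  {at(a,b), at(b,b), at(b,c), at(b,f), at(c,a), inpos(a), linked(f,b), near(c), on(f)}
2. flip(b,f)  →  {at(a,b), at(b,c), at(c,a), at(f,f), inpos(a), linked(f,b), near(b), near(c)}
3. move(f,f)  →  {at(a,b), at(b,c), at(c,a), at(f,f), inpos(a), linked(f,b), linked(f,f), near(b), near(c)}
4. push(f,f)  →  {at(a,b), at(b,c), at(c,a), at(f,f), inpos(a), linked(f,b), near(b), near(c), near(f)}

flip(c,b); flip(b,f); move(f,f); push(f,f)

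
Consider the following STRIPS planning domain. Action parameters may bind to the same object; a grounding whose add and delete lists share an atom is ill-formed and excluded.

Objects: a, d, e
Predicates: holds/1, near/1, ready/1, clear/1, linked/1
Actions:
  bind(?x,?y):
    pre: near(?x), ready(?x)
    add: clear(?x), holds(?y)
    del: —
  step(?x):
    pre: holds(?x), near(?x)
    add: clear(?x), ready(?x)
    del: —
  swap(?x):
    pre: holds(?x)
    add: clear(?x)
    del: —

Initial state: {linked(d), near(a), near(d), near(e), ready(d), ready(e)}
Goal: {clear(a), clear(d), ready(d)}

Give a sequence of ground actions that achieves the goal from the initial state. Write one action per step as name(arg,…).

1. bind(d,a)  →  {clear(d), holds(a), linked(d), near(a), near(d), near(e), ready(d), ready(e)}
2. step(a)  →  {clear(a), clear(d), holds(a), linked(d), near(a), near(d), near(e), ready(a), ready(d), ready(e)}

bind(d,a); step(a)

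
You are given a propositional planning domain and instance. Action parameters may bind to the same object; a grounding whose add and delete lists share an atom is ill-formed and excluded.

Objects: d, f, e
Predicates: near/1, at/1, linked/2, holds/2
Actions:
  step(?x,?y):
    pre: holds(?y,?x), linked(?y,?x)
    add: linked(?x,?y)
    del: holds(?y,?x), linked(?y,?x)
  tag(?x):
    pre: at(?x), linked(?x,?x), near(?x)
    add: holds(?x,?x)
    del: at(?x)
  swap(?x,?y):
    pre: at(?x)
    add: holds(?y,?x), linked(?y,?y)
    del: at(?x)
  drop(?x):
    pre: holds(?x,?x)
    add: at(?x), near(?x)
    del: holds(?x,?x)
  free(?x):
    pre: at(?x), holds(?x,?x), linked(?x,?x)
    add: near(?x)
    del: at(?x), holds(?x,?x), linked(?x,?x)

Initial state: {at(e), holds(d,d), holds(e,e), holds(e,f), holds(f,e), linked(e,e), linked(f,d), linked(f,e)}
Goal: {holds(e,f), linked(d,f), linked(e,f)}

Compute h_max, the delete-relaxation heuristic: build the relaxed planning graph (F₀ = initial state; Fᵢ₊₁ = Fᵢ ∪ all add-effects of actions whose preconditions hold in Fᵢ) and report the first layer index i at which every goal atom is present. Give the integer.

F0 = init (8 atoms)
F1 = F0 ∪ {at(d), holds(d,e), linked(d,d), linked(e,f), linked(f,f), near(d), near(e)}  (15 atoms)
F2 = F1 ∪ {holds(e,d), holds(f,d)}  (17 atoms)
F3 = F2 ∪ {linked(d,f)}  (18 atoms)
goal ⊆ F3  ⇒  h_max = 3

3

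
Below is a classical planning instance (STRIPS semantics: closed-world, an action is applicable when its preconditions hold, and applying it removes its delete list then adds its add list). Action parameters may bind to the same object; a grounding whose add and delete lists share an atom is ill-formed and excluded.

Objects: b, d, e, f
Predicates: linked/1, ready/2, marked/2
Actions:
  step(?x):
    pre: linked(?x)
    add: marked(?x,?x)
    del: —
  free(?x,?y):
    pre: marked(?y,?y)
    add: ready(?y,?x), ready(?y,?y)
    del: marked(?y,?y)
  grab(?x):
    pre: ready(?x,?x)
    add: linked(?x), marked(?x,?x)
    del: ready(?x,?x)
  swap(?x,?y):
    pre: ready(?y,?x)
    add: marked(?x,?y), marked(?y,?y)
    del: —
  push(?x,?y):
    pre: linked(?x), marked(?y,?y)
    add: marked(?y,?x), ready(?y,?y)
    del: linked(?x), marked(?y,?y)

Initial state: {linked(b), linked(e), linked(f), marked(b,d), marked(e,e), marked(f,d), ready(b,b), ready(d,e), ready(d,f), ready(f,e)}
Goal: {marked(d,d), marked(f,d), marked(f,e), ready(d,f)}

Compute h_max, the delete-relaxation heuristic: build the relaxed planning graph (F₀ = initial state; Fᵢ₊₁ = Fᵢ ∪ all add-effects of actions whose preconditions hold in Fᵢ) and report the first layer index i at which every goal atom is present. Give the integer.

2

F0 = init (10 atoms)
F1 = F0 ∪ {marked(b,b), marked(d,d), marked(e,b), marked(e,d), marked(e,f), marked(f,f), ready(e,b), ready(e,d), ready(e,e), ready(e,f)}  (20 atoms)
F2 = F1 ∪ {marked(b,e), marked(b,f), marked(d,b), marked(d,e), marked(d,f), marked(f,b), marked(f,e), ready(b,d), ready(b,e), ready(b,f), ready(d,b), ready(d,d), ready(f,b), ready(f,d), ready(f,f)}  (35 atoms)
goal ⊆ F2  ⇒  h_max = 2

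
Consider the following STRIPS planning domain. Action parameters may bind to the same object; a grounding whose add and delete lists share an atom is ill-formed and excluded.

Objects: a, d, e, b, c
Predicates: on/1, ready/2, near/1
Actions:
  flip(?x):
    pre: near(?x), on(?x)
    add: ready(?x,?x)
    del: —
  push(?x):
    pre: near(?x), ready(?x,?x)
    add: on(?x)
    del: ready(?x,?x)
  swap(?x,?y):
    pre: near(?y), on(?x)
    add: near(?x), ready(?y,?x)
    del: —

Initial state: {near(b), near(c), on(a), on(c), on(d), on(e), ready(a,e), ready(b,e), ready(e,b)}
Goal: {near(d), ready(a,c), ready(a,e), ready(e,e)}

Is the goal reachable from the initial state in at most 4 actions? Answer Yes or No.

No

1. swap(a,b)  →  {near(a), near(b), near(c), on(a), on(c), on(d), on(e), ready(a,e), ready(b,a), ready(b,e), ready(e,b)}
2. swap(d,a)  →  {near(a), near(b), near(c), near(d), on(a), on(c), on(d), on(e), ready(a,d), ready(a,e), ready(b,a), ready(b,e), ready(e,b)}
3. swap(e,a)  →  {near(a), near(b), near(c), near(d), near(e), on(a), on(c), on(d), on(e), ready(a,d), ready(a,e), ready(b,a), ready(b,e), ready(e,b)}
4. flip(e)  →  {near(a), near(b), near(c), near(d), near(e), on(a), on(c), on(d), on(e), ready(a,d), ready(a,e), ready(b,a), ready(b,e), ready(e,b), ready(e,e)}
5. swap(c,a)  →  {near(a), near(b), near(c), near(d), near(e), on(a), on(c), on(d), on(e), ready(a,c), ready(a,d), ready(a,e), ready(b,a), ready(b,e), ready(e,b), ready(e,e)}
optimal plan length = 5; 5 > 4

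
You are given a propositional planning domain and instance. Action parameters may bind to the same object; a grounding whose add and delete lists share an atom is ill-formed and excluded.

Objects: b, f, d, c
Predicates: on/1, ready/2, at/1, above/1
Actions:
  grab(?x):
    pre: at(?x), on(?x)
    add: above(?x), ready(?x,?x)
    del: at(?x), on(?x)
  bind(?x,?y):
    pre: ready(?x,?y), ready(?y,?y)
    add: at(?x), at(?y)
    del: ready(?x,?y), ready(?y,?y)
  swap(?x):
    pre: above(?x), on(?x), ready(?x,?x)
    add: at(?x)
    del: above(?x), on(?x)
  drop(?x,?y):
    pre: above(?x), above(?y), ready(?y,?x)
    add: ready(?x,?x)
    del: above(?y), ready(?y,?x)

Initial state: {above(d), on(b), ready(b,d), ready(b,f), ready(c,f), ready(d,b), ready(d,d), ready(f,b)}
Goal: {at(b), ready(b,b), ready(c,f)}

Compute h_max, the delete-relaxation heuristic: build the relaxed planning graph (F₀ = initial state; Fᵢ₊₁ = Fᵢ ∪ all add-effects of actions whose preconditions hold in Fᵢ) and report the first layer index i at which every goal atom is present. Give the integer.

2

F0 = init (8 atoms)
F1 = F0 ∪ {at(b), at(d)}  (10 atoms)
F2 = F1 ∪ {above(b), ready(b,b)}  (12 atoms)
goal ⊆ F2  ⇒  h_max = 2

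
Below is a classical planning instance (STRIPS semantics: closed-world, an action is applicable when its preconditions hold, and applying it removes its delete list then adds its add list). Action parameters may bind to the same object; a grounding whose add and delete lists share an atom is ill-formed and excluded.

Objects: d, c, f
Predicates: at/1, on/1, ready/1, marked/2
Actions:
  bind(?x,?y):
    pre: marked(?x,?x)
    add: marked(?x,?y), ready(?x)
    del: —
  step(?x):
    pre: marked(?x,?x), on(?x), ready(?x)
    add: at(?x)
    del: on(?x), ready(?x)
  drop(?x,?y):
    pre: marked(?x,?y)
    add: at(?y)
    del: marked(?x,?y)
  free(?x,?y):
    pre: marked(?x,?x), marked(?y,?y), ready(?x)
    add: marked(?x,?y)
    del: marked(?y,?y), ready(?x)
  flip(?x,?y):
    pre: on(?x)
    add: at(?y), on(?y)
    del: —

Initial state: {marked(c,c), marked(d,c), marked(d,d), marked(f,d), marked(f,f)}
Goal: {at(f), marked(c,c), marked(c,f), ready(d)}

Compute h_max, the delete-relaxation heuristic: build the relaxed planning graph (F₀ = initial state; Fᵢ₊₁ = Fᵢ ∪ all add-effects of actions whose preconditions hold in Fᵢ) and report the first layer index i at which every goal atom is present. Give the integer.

1

F0 = init (5 atoms)
F1 = F0 ∪ {at(c), at(d), at(f), marked(c,d), marked(c,f), marked(d,f), marked(f,c), ready(c), ready(d), ready(f)}  (15 atoms)
goal ⊆ F1  ⇒  h_max = 1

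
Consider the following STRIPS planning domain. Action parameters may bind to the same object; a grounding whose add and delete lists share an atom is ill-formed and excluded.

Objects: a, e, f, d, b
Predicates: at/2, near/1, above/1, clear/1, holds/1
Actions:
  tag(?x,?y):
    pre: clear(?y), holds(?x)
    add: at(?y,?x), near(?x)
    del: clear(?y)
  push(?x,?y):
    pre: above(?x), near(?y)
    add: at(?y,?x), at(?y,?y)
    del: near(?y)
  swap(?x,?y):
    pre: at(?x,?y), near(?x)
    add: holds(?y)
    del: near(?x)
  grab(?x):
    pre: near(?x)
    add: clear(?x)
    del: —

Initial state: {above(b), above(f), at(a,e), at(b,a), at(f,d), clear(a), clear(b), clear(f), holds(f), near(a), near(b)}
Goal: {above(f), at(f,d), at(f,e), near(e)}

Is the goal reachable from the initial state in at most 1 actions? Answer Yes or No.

1. swap(a,e)  →  {above(b), above(f), at(a,e), at(b,a), at(f,d), clear(a), clear(b), clear(f), holds(e), holds(f), near(b)}
2. tag(e,f)  →  {above(b), above(f), at(a,e), at(b,a), at(f,d), at(f,e), clear(a), clear(b), holds(e), holds(f), near(b), near(e)}
optimal plan length = 2; 2 > 1

No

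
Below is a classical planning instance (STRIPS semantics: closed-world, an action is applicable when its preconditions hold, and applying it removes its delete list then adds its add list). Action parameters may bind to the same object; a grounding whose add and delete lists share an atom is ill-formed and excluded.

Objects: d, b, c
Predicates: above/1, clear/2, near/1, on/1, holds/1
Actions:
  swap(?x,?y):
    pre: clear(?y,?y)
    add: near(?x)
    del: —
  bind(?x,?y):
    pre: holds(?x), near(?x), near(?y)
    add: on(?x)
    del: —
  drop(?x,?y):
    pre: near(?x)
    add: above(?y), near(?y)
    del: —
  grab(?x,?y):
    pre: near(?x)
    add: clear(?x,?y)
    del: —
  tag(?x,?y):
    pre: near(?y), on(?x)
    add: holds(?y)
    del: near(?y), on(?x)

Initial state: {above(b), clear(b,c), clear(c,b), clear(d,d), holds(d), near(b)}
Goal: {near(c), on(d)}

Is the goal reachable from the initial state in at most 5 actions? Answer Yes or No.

1. swap(d,d)  →  {above(b), clear(b,c), clear(c,b), clear(d,d), holds(d), near(b), near(d)}
2. swap(c,d)  →  {above(b), clear(b,c), clear(c,b), clear(d,d), holds(d), near(b), near(c), near(d)}
3. bind(d,d)  →  {above(b), clear(b,c), clear(c,b), clear(d,d), holds(d), near(b), near(c), near(d), on(d)}
optimal plan length = 3; 3 ≤ 5

Yes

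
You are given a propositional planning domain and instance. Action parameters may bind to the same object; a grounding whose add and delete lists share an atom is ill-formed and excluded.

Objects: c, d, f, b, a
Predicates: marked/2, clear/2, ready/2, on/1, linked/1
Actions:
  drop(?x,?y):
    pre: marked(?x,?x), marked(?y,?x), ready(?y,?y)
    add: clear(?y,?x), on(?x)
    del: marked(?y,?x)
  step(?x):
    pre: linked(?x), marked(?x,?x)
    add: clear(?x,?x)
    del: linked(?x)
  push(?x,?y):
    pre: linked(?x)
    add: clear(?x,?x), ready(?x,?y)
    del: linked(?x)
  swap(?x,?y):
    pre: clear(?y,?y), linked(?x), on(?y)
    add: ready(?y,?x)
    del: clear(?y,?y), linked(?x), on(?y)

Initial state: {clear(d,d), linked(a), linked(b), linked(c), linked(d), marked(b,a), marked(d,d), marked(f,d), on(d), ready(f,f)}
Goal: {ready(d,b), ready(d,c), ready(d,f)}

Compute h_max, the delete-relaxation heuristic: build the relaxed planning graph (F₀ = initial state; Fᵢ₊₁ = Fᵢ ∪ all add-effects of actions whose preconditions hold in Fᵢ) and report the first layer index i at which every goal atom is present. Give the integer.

1

F0 = init (10 atoms)
F1 = F0 ∪ {clear(a,a), clear(b,b), clear(c,c), clear(f,d), ready(a,a), ready(a,b), ready(a,c), ready(a,d), ready(a,f), ready(b,a), ready(b,b), ready(b,c), ready(b,d), ready(b,f), ready(c,a), ready(c,b), ready(c,c), ready(c,d), ready(c,f), ready(d,a), ready(d,b), ready(d,c), ready(d,d), ready(d,f)}  (34 atoms)
goal ⊆ F1  ⇒  h_max = 1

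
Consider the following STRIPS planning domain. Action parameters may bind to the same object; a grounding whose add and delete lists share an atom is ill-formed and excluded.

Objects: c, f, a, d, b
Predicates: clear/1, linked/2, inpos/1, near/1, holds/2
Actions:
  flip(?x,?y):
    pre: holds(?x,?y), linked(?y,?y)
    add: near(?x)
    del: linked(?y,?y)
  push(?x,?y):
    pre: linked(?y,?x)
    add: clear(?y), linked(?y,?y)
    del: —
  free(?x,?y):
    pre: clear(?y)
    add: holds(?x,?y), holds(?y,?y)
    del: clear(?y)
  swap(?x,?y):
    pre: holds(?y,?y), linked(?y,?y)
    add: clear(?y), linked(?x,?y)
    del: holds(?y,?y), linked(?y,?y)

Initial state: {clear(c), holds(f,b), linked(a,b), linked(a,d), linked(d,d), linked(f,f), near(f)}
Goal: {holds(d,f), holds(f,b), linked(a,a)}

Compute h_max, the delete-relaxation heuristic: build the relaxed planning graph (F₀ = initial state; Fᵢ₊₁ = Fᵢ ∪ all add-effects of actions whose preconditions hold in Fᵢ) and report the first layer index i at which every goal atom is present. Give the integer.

2

F0 = init (7 atoms)
F1 = F0 ∪ {clear(a), clear(d), clear(f), holds(a,c), holds(b,c), holds(c,c), holds(d,c), holds(f,c), linked(a,a)}  (16 atoms)
F2 = F1 ∪ {holds(a,a), holds(a,d), holds(a,f), holds(b,a), holds(b,d), holds(b,f), holds(c,a), holds(c,d), holds(c,f), holds(d,a), holds(d,d), holds(d,f), holds(f,a), holds(f,d), holds(f,f)}  (31 atoms)
goal ⊆ F2  ⇒  h_max = 2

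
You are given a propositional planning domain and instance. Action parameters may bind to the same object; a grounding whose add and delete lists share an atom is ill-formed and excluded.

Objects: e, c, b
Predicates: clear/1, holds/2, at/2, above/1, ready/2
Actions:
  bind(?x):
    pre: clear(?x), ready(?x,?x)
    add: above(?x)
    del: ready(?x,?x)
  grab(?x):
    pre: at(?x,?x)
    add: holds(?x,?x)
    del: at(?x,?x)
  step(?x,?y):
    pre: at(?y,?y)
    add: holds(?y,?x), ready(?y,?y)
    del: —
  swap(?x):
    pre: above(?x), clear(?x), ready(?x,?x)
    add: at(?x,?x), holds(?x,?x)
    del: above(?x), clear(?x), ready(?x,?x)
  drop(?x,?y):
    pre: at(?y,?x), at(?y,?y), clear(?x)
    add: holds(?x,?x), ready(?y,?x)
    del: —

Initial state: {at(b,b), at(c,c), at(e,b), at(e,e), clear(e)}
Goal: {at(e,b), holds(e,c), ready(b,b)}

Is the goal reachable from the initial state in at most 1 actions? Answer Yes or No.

No

1. step(e,b)  →  {at(b,b), at(c,c), at(e,b), at(e,e), clear(e), holds(b,e), ready(b,b)}
2. step(c,e)  →  {at(b,b), at(c,c), at(e,b), at(e,e), clear(e), holds(b,e), holds(e,c), ready(b,b), ready(e,e)}
optimal plan length = 2; 2 > 1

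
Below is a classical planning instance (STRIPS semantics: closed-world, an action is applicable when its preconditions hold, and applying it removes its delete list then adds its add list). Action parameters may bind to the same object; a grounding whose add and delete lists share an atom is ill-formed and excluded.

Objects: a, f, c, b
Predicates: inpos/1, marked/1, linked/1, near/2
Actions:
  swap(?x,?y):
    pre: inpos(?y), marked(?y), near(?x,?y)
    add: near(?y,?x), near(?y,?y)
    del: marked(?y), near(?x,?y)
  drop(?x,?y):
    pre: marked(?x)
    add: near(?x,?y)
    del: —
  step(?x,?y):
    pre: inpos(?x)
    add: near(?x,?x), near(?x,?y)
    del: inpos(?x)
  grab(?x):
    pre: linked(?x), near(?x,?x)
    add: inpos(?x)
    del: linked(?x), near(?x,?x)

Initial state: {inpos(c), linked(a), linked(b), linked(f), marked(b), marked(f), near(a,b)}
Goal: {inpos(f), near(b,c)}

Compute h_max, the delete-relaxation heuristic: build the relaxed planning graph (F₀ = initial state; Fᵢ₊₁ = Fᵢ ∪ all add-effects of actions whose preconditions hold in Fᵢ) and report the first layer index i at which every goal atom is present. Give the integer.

F0 = init (7 atoms)
F1 = F0 ∪ {near(b,a), near(b,b), near(b,c), near(b,f), near(c,a), near(c,b), near(c,c), near(c,f), near(f,a), near(f,b), near(f,c), near(f,f)}  (19 atoms)
F2 = F1 ∪ {inpos(b), inpos(f)}  (21 atoms)
goal ⊆ F2  ⇒  h_max = 2

2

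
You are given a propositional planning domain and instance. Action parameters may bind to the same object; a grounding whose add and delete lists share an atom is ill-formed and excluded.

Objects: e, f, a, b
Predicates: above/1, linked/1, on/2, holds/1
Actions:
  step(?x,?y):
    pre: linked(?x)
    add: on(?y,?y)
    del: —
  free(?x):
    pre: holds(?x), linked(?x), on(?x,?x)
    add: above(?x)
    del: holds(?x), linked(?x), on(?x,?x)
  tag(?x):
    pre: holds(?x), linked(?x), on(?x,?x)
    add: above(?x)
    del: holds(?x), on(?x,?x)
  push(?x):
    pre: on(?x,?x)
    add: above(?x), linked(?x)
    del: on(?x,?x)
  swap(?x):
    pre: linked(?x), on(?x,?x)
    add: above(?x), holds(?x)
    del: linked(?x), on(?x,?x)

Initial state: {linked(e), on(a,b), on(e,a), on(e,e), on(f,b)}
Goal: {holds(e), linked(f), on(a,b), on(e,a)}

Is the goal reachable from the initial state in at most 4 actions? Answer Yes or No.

1. step(e,f)  →  {linked(e), on(a,b), on(e,a), on(e,e), on(f,b), on(f,f)}
2. push(f)  →  {above(f), linked(e), linked(f), on(a,b), on(e,a), on(e,e), on(f,b)}
3. swap(e)  →  {above(e), above(f), holds(e), linked(f), on(a,b), on(e,a), on(f,b)}
optimal plan length = 3; 3 ≤ 4

Yes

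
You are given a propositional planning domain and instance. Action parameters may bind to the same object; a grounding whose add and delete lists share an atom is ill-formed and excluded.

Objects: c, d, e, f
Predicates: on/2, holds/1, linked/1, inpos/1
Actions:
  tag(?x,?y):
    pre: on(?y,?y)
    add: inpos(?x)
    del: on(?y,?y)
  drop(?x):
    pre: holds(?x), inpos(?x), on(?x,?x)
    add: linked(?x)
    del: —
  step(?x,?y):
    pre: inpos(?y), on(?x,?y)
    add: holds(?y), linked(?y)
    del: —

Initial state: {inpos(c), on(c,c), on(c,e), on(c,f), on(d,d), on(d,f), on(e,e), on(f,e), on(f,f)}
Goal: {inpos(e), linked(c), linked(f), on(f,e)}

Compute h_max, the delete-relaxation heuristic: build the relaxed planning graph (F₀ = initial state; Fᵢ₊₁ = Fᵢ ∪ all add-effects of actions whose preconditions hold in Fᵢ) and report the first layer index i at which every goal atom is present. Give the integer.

2

F0 = init (9 atoms)
F1 = F0 ∪ {holds(c), inpos(d), inpos(e), inpos(f), linked(c)}  (14 atoms)
F2 = F1 ∪ {holds(d), holds(e), holds(f), linked(d), linked(e), linked(f)}  (20 atoms)
goal ⊆ F2  ⇒  h_max = 2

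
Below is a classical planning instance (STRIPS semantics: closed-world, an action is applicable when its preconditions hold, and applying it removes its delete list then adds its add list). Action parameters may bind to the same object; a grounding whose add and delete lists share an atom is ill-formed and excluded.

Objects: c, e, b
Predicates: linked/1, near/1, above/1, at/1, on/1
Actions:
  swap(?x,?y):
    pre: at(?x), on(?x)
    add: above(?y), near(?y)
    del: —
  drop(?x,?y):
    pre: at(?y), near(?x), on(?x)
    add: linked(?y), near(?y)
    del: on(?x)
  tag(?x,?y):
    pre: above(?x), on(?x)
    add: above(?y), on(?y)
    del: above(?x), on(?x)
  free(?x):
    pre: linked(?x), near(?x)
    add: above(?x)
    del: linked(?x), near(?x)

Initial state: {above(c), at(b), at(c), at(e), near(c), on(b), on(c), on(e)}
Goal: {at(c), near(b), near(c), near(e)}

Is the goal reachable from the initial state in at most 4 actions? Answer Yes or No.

1. swap(c,e)  →  {above(c), above(e), at(b), at(c), at(e), near(c), near(e), on(b), on(c), on(e)}
2. swap(c,b)  →  {above(b), above(c), above(e), at(b), at(c), at(e), near(b), near(c), near(e), on(b), on(c), on(e)}
optimal plan length = 2; 2 ≤ 4

Yes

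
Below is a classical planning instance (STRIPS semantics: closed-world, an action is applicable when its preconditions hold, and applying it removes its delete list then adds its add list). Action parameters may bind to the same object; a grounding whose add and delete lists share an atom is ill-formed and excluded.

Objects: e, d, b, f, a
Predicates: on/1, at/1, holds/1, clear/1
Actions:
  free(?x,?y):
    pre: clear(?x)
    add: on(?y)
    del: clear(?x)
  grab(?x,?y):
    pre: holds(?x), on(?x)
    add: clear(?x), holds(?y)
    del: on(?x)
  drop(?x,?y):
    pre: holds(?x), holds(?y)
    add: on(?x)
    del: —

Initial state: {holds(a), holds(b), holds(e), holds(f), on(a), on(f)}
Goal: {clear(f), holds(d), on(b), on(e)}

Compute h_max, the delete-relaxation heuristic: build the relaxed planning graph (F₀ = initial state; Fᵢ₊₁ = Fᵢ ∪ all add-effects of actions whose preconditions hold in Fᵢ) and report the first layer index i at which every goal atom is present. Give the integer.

F0 = init (6 atoms)
F1 = F0 ∪ {clear(a), clear(f), holds(d), on(b), on(e)}  (11 atoms)
goal ⊆ F1  ⇒  h_max = 1

1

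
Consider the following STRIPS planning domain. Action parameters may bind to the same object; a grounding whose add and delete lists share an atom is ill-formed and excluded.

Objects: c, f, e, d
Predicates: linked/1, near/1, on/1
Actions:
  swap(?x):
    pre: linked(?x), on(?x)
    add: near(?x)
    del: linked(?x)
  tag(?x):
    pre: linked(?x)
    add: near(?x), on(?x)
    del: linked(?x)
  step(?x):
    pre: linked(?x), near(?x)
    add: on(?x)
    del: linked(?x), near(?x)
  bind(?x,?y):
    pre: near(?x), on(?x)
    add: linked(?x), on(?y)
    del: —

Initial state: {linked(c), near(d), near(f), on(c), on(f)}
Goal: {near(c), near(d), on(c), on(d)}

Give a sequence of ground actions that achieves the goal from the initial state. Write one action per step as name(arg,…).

swap(c); bind(c,d)

1. swap(c)  →  {near(c), near(d), near(f), on(c), on(f)}
2. bind(c,d)  →  {linked(c), near(c), near(d), near(f), on(c), on(d), on(f)}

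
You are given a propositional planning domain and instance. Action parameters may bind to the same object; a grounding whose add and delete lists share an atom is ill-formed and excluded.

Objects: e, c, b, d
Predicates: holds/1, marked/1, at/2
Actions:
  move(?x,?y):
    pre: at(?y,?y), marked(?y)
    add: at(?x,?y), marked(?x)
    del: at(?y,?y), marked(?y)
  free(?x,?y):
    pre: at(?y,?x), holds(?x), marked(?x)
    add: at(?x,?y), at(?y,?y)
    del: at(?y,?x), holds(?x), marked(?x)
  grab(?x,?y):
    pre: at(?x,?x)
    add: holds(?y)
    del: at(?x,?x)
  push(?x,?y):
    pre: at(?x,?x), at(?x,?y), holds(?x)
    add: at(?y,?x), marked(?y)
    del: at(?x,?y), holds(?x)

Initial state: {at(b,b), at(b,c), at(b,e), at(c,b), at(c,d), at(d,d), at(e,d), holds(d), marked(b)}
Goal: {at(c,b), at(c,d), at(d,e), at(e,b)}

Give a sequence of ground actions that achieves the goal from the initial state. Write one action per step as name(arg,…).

grab(d,b); push(b,e); move(d,b); free(d,e)

1. grab(d,b)  →  {at(b,b), at(b,c), at(b,e), at(c,b), at(c,d), at(e,d), holds(b), holds(d), marked(b)}
2. push(b,e)  →  {at(b,b), at(b,c), at(c,b), at(c,d), at(e,b), at(e,d), holds(d), marked(b), marked(e)}
3. move(d,b)  →  {at(b,c), at(c,b), at(c,d), at(d,b), at(e,b), at(e,d), holds(d), marked(d), marked(e)}
4. free(d,e)  →  {at(b,c), at(c,b), at(c,d), at(d,b), at(d,e), at(e,b), at(e,e), marked(e)}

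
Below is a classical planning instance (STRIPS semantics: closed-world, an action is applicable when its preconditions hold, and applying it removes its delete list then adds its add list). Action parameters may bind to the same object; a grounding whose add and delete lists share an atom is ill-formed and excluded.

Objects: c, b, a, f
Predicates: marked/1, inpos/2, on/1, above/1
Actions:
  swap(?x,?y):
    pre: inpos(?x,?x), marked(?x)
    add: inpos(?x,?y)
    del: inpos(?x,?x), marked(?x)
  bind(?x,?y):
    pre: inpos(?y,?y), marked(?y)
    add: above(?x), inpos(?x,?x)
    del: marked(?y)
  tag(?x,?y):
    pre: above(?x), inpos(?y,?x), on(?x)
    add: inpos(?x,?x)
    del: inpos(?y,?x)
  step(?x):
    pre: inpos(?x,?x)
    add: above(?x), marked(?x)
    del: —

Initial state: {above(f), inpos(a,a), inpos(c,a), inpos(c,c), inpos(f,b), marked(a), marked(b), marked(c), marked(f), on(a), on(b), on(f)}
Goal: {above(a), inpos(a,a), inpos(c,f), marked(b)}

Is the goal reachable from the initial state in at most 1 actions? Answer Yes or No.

1. swap(c,f)  →  {above(f), inpos(a,a), inpos(c,a), inpos(c,f), inpos(f,b), marked(a), marked(b), marked(f), on(a), on(b), on(f)}
2. bind(a,a)  →  {above(a), above(f), inpos(a,a), inpos(c,a), inpos(c,f), inpos(f,b), marked(b), marked(f), on(a), on(b), on(f)}
optimal plan length = 2; 2 > 1

No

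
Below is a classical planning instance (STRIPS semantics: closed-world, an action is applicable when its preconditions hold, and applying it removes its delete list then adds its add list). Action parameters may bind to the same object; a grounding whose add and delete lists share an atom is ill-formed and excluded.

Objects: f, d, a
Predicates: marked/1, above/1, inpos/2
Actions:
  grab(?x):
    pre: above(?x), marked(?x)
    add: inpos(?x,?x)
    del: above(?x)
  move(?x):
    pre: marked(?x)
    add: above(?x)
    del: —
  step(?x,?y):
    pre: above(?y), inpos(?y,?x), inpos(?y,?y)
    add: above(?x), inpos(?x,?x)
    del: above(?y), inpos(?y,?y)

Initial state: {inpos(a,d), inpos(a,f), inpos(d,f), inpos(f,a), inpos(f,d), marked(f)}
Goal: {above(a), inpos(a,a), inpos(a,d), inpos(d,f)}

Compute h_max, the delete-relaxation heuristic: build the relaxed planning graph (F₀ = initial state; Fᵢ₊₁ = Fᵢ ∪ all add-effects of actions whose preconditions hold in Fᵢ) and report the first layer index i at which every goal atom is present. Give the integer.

3

F0 = init (6 atoms)
F1 = F0 ∪ {above(f)}  (7 atoms)
F2 = F1 ∪ {inpos(f,f)}  (8 atoms)
F3 = F2 ∪ {above(a), above(d), inpos(a,a), inpos(d,d)}  (12 atoms)
goal ⊆ F3  ⇒  h_max = 3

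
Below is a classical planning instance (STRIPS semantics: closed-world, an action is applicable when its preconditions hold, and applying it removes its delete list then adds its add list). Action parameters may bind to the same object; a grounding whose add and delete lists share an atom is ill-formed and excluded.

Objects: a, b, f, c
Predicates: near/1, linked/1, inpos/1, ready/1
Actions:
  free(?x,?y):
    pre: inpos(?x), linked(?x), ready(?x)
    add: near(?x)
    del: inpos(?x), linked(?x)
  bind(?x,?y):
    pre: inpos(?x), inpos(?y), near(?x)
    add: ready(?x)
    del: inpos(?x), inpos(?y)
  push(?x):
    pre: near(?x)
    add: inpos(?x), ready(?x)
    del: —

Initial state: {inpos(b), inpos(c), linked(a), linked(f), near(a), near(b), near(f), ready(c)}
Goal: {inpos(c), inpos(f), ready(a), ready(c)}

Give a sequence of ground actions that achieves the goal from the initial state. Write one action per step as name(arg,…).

1. push(a)  →  {inpos(a), inpos(b), inpos(c), linked(a), linked(f), near(a), near(b), near(f), ready(a), ready(c)}
2. push(f)  →  {inpos(a), inpos(b), inpos(c), inpos(f), linked(a), linked(f), near(a), near(b), near(f), ready(a), ready(c), ready(f)}

push(a); push(f)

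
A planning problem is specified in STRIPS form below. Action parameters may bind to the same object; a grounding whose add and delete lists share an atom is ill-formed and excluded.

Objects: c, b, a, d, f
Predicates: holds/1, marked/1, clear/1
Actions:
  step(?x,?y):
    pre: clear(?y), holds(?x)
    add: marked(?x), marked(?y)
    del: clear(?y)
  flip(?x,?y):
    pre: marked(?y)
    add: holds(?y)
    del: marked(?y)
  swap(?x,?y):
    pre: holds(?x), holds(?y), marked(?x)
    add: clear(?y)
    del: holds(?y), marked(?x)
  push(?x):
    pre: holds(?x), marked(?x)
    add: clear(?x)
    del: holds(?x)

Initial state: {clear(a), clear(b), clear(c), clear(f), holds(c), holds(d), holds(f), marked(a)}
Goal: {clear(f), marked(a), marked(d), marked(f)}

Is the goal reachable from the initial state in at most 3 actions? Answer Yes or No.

Yes

1. step(d,c)  →  {clear(a), clear(b), clear(f), holds(c), holds(d), holds(f), marked(a), marked(c), marked(d)}
2. step(f,b)  →  {clear(a), clear(f), holds(c), holds(d), holds(f), marked(a), marked(b), marked(c), marked(d), marked(f)}
optimal plan length = 2; 2 ≤ 3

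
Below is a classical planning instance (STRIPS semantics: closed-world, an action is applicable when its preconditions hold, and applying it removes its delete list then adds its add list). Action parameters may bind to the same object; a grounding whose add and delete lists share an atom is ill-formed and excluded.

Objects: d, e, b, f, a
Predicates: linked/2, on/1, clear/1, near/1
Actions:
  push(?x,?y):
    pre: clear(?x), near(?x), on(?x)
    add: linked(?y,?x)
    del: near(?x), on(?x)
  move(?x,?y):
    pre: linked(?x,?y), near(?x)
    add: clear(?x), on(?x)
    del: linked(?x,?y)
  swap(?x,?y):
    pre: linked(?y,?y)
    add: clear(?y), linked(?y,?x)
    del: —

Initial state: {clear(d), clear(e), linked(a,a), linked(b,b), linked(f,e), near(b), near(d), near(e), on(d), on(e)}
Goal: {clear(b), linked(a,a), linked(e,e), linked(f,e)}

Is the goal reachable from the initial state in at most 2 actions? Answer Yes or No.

Yes

1. push(e,e)  →  {clear(d), clear(e), linked(a,a), linked(b,b), linked(e,e), linked(f,e), near(b), near(d), on(d)}
2. move(b,b)  →  {clear(b), clear(d), clear(e), linked(a,a), linked(e,e), linked(f,e), near(b), near(d), on(b), on(d)}
optimal plan length = 2; 2 ≤ 2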